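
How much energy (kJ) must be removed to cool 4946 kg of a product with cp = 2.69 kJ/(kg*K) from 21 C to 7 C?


dT = 21 - (7) = 14 K
Q = m * cp * dT = 4946 * 2.69 * 14
Q = 186266 kJ

186266


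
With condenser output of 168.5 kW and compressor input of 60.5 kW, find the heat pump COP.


COP_hp = Q_cond / W
COP_hp = 168.5 / 60.5
COP_hp = 2.785

2.785


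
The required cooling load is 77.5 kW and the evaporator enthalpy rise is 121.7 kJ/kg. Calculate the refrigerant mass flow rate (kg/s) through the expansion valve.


m_dot = Q / dh
m_dot = 77.5 / 121.7
m_dot = 0.6368 kg/s

0.6368


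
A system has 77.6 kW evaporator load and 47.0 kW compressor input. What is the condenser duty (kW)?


Q_cond = Q_evap + W
Q_cond = 77.6 + 47.0
Q_cond = 124.6 kW

124.6


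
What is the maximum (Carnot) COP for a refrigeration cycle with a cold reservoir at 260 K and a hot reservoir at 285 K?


dT = 285 - 260 = 25 K
COP_carnot = T_cold / dT = 260 / 25
COP_carnot = 10.4

10.4


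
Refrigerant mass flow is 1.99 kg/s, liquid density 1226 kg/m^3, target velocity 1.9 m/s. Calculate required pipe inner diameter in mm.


A = m_dot / (rho * v) = 1.99 / (1226 * 1.9) = 0.0008542972439 m^2
d = sqrt(4*A/pi) * 1000
d = 33.0 mm

33.0


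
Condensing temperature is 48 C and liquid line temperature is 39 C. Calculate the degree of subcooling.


Subcooling = T_cond - T_liquid
Subcooling = 48 - 39
Subcooling = 9 K

9


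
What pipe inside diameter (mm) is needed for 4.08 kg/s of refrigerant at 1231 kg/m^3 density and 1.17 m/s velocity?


A = m_dot / (rho * v) = 4.08 / (1231 * 1.17) = 0.002832802183 m^2
d = sqrt(4*A/pi) * 1000
d = 60.1 mm

60.1


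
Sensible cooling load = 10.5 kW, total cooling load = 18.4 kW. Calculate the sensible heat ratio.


SHR = Q_sensible / Q_total
SHR = 10.5 / 18.4
SHR = 0.571

0.571


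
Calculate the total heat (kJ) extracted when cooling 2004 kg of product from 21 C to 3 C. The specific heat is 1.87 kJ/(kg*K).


dT = 21 - (3) = 18 K
Q = m * cp * dT = 2004 * 1.87 * 18
Q = 67455 kJ

67455


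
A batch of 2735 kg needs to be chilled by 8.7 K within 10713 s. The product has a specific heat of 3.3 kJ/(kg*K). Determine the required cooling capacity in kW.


Q = m * cp * dT / t
Q = 2735 * 3.3 * 8.7 / 10713
Q = 7.33 kW

7.33


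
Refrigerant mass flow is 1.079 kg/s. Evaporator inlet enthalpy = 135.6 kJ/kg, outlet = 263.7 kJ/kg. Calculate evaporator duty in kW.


dh = 263.7 - 135.6 = 128.1 kJ/kg
Q_evap = m_dot * dh = 1.079 * 128.1
Q_evap = 138.22 kW

138.22


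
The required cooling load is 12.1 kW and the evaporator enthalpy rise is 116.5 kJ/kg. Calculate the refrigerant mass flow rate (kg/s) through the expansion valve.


m_dot = Q / dh
m_dot = 12.1 / 116.5
m_dot = 0.1039 kg/s

0.1039


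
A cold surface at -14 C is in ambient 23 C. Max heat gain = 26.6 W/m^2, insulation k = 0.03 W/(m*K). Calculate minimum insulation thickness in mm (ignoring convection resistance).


dT = 23 - (-14) = 37 K
thickness = k * dT / q_max * 1000
thickness = 0.03 * 37 / 26.6 * 1000
thickness = 41.7 mm

41.7


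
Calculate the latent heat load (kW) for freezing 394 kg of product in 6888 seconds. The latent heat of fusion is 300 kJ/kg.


Q_lat = m * h_fg / t
Q_lat = 394 * 300 / 6888
Q_lat = 17.16 kW

17.16


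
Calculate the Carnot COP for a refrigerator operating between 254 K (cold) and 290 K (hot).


dT = 290 - 254 = 36 K
COP_carnot = T_cold / dT = 254 / 36
COP_carnot = 7.056

7.056


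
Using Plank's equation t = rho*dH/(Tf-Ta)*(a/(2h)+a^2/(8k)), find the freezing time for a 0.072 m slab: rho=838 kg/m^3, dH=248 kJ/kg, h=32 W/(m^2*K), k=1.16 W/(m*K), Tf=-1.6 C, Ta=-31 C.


dT = -1.6 - (-31) = 29.4 K
term1 = a/(2h) = 0.072/(2*32) = 0.001125
term2 = a^2/(8k) = 0.072^2/(8*1.16) = 0.0005586206897
t = rho*dH*1000/dT * (term1 + term2)
t = 838*248*1000/29.4 * (0.001125 + 0.0005586206897)
t = 11901 s

11901


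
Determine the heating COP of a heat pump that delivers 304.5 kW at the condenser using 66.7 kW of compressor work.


COP_hp = Q_cond / W
COP_hp = 304.5 / 66.7
COP_hp = 4.565

4.565


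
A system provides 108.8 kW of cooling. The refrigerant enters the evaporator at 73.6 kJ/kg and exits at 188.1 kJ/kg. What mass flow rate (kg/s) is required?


dh = 188.1 - 73.6 = 114.5 kJ/kg
m_dot = Q / dh = 108.8 / 114.5 = 0.9502 kg/s

0.9502


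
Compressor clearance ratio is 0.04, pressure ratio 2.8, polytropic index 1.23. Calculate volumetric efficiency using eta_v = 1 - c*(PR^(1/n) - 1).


PR^(1/n) = 2.8^(1/1.23) = 2.30963374
eta_v = 1 - 0.04 * (2.30963374 - 1)
eta_v = 0.9476

0.9476


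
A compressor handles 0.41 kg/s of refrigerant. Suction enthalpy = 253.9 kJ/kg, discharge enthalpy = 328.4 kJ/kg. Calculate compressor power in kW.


dh = 328.4 - 253.9 = 74.5 kJ/kg
W = m_dot * dh = 0.41 * 74.5 = 30.55 kW

30.55


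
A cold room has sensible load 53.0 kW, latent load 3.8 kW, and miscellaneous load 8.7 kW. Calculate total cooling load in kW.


Q_total = Q_s + Q_l + Q_misc
Q_total = 53.0 + 3.8 + 8.7
Q_total = 65.5 kW

65.5


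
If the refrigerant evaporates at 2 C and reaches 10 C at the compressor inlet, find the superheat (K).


Superheat = T_suction - T_evap
Superheat = 10 - (2)
Superheat = 8 K

8


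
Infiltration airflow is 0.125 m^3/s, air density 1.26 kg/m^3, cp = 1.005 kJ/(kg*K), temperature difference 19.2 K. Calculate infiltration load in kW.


Q = V_dot * rho * cp * dT
Q = 0.125 * 1.26 * 1.005 * 19.2
Q = 3.039 kW

3.039


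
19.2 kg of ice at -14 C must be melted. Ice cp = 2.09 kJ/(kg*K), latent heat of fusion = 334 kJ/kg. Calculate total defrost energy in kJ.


Sensible heat = cp * dT = 2.09 * 14 = 29.26 kJ/kg
Total per kg = 29.26 + 334 = 363.26 kJ/kg
Q = m * total = 19.2 * 363.26
Q = 6974.6 kJ

6974.6


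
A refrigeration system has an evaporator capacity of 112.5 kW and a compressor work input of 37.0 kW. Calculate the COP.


COP = Q_evap / W
COP = 112.5 / 37.0
COP = 3.041

3.041


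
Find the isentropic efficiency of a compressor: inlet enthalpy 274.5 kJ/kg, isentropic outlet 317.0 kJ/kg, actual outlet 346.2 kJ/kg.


dh_ideal = 317.0 - 274.5 = 42.5 kJ/kg
dh_actual = 346.2 - 274.5 = 71.7 kJ/kg
eta_s = dh_ideal / dh_actual = 42.5 / 71.7
eta_s = 0.5927

0.5927


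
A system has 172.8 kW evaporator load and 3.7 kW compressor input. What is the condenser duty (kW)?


Q_cond = Q_evap + W
Q_cond = 172.8 + 3.7
Q_cond = 176.5 kW

176.5


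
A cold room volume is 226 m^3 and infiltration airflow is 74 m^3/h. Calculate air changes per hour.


ACH = flow / volume
ACH = 74 / 226
ACH = 0.327

0.327


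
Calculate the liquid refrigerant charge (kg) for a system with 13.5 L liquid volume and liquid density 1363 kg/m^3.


Charge = V * rho / 1000
Charge = 13.5 * 1363 / 1000
Charge = 18.4 kg

18.4


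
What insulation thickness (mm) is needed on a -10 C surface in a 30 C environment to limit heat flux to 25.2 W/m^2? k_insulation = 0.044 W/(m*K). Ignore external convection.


dT = 30 - (-10) = 40 K
thickness = k * dT / q_max * 1000
thickness = 0.044 * 40 / 25.2 * 1000
thickness = 69.8 mm

69.8


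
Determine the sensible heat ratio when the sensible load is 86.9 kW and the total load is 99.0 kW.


SHR = Q_sensible / Q_total
SHR = 86.9 / 99.0
SHR = 0.878

0.878


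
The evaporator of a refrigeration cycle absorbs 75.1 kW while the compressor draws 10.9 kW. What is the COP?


COP = Q_evap / W
COP = 75.1 / 10.9
COP = 6.89

6.89


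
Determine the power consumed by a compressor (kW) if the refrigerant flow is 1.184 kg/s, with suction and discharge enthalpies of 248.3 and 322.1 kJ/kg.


dh = 322.1 - 248.3 = 73.8 kJ/kg
W = m_dot * dh = 1.184 * 73.8 = 87.38 kW

87.38


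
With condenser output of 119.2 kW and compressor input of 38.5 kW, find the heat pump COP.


COP_hp = Q_cond / W
COP_hp = 119.2 / 38.5
COP_hp = 3.096

3.096


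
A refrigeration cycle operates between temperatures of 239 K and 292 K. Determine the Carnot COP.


dT = 292 - 239 = 53 K
COP_carnot = T_cold / dT = 239 / 53
COP_carnot = 4.509

4.509


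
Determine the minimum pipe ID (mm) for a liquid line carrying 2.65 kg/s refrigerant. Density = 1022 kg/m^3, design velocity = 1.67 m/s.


A = m_dot / (rho * v) = 2.65 / (1022 * 1.67) = 0.001552667659 m^2
d = sqrt(4*A/pi) * 1000
d = 44.5 mm

44.5


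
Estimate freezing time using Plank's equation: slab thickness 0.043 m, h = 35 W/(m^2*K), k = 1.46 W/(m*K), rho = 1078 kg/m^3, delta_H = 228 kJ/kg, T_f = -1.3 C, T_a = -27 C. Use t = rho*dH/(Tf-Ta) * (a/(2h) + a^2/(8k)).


dT = -1.3 - (-27) = 25.7 K
term1 = a/(2h) = 0.043/(2*35) = 0.0006142857143
term2 = a^2/(8k) = 0.043^2/(8*1.46) = 0.0001583047945
t = rho*dH*1000/dT * (term1 + term2)
t = 1078*228*1000/25.7 * (0.0006142857143 + 0.0001583047945)
t = 7389 s

7389


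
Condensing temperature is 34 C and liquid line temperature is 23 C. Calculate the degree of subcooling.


Subcooling = T_cond - T_liquid
Subcooling = 34 - 23
Subcooling = 11 K

11


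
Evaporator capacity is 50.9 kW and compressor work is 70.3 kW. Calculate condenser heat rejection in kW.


Q_cond = Q_evap + W
Q_cond = 50.9 + 70.3
Q_cond = 121.2 kW

121.2


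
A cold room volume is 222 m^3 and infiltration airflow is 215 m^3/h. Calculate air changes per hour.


ACH = flow / volume
ACH = 215 / 222
ACH = 0.968

0.968


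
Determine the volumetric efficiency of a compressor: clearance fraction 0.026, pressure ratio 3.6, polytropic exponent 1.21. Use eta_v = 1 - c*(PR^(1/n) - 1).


PR^(1/n) = 3.6^(1/1.21) = 2.88239923
eta_v = 1 - 0.026 * (2.88239923 - 1)
eta_v = 0.9511

0.9511


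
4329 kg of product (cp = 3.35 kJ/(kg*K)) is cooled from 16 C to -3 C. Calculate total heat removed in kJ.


dT = 16 - (-3) = 19 K
Q = m * cp * dT = 4329 * 3.35 * 19
Q = 275541 kJ

275541


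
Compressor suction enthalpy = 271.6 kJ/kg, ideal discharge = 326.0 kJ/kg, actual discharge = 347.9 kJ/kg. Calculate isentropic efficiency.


dh_ideal = 326.0 - 271.6 = 54.4 kJ/kg
dh_actual = 347.9 - 271.6 = 76.3 kJ/kg
eta_s = dh_ideal / dh_actual = 54.4 / 76.3
eta_s = 0.713

0.713


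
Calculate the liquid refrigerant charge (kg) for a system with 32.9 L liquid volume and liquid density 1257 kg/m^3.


Charge = V * rho / 1000
Charge = 32.9 * 1257 / 1000
Charge = 41.36 kg

41.36


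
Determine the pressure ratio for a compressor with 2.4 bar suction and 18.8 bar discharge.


PR = P_high / P_low
PR = 18.8 / 2.4
PR = 7.833

7.833


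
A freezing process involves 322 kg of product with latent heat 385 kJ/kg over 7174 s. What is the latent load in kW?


Q_lat = m * h_fg / t
Q_lat = 322 * 385 / 7174
Q_lat = 17.28 kW

17.28


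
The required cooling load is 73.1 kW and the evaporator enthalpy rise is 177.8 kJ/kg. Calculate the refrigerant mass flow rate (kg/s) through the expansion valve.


m_dot = Q / dh
m_dot = 73.1 / 177.8
m_dot = 0.4111 kg/s

0.4111


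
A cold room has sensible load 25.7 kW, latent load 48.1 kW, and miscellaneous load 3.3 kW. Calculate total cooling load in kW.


Q_total = Q_s + Q_l + Q_misc
Q_total = 25.7 + 48.1 + 3.3
Q_total = 77.1 kW

77.1


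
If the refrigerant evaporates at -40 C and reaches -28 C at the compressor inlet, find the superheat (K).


Superheat = T_suction - T_evap
Superheat = -28 - (-40)
Superheat = 12 K

12


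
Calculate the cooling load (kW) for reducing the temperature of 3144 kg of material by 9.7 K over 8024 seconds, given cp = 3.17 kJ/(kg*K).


Q = m * cp * dT / t
Q = 3144 * 3.17 * 9.7 / 8024
Q = 12.048 kW

12.048


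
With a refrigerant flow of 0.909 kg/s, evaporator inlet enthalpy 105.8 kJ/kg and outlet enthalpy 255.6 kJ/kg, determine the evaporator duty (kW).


dh = 255.6 - 105.8 = 149.8 kJ/kg
Q_evap = m_dot * dh = 0.909 * 149.8
Q_evap = 136.17 kW

136.17


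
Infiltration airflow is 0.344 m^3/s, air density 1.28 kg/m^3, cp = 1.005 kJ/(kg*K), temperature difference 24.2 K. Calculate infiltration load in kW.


Q = V_dot * rho * cp * dT
Q = 0.344 * 1.28 * 1.005 * 24.2
Q = 10.709 kW

10.709


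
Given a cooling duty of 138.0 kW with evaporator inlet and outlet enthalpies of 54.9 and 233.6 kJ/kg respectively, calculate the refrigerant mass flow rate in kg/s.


dh = 233.6 - 54.9 = 178.7 kJ/kg
m_dot = Q / dh = 138.0 / 178.7 = 0.7722 kg/s

0.7722


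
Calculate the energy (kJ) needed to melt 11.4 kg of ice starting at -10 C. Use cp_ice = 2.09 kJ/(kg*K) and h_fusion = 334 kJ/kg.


Sensible heat = cp * dT = 2.09 * 10 = 20.9 kJ/kg
Total per kg = 20.9 + 334 = 354.9 kJ/kg
Q = m * total = 11.4 * 354.9
Q = 4045.9 kJ

4045.9


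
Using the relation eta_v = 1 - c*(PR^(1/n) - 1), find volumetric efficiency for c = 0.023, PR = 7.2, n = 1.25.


PR^(1/n) = 7.2^(1/1.25) = 4.85138786
eta_v = 1 - 0.023 * (4.85138786 - 1)
eta_v = 0.9114

0.9114


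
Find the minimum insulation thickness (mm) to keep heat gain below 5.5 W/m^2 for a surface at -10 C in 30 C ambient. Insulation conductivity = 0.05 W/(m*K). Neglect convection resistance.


dT = 30 - (-10) = 40 K
thickness = k * dT / q_max * 1000
thickness = 0.05 * 40 / 5.5 * 1000
thickness = 363.6 mm

363.6


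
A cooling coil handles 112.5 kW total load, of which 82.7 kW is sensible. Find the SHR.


SHR = Q_sensible / Q_total
SHR = 82.7 / 112.5
SHR = 0.735

0.735


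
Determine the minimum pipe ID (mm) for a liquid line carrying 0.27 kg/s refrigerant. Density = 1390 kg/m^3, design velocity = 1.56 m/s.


A = m_dot / (rho * v) = 0.27 / (1390 * 1.56) = 0.000124515772 m^2
d = sqrt(4*A/pi) * 1000
d = 12.6 mm

12.6


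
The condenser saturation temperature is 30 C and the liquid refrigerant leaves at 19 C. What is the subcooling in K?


Subcooling = T_cond - T_liquid
Subcooling = 30 - 19
Subcooling = 11 K

11


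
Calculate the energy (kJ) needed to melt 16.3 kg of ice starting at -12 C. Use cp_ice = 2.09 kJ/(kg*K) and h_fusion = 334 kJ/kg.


Sensible heat = cp * dT = 2.09 * 12 = 25.08 kJ/kg
Total per kg = 25.08 + 334 = 359.08 kJ/kg
Q = m * total = 16.3 * 359.08
Q = 5853.0 kJ

5853.0


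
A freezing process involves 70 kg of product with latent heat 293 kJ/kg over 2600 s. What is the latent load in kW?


Q_lat = m * h_fg / t
Q_lat = 70 * 293 / 2600
Q_lat = 7.89 kW

7.89


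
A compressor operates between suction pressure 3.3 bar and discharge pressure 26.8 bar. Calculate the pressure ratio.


PR = P_high / P_low
PR = 26.8 / 3.3
PR = 8.121

8.121


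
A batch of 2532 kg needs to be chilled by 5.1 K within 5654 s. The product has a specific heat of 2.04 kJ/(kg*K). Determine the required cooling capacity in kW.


Q = m * cp * dT / t
Q = 2532 * 2.04 * 5.1 / 5654
Q = 4.659 kW

4.659


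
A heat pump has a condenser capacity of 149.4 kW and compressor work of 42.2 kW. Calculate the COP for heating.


COP_hp = Q_cond / W
COP_hp = 149.4 / 42.2
COP_hp = 3.54

3.54


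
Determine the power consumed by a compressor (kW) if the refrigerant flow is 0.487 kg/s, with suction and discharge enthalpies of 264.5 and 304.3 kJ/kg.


dh = 304.3 - 264.5 = 39.8 kJ/kg
W = m_dot * dh = 0.487 * 39.8 = 19.38 kW

19.38


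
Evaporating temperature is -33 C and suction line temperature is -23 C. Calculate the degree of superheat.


Superheat = T_suction - T_evap
Superheat = -23 - (-33)
Superheat = 10 K

10


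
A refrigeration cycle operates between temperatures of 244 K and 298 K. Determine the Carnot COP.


dT = 298 - 244 = 54 K
COP_carnot = T_cold / dT = 244 / 54
COP_carnot = 4.519

4.519


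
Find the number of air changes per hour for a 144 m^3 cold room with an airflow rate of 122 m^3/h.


ACH = flow / volume
ACH = 122 / 144
ACH = 0.847

0.847


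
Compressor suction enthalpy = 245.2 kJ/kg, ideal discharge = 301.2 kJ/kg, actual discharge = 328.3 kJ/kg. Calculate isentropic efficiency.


dh_ideal = 301.2 - 245.2 = 56.0 kJ/kg
dh_actual = 328.3 - 245.2 = 83.1 kJ/kg
eta_s = dh_ideal / dh_actual = 56.0 / 83.1
eta_s = 0.6739

0.6739


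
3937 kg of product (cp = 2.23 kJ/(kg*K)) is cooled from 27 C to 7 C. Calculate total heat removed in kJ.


dT = 27 - (7) = 20 K
Q = m * cp * dT = 3937 * 2.23 * 20
Q = 175590 kJ

175590


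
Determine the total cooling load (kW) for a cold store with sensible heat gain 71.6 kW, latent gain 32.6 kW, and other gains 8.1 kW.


Q_total = Q_s + Q_l + Q_misc
Q_total = 71.6 + 32.6 + 8.1
Q_total = 112.3 kW

112.3


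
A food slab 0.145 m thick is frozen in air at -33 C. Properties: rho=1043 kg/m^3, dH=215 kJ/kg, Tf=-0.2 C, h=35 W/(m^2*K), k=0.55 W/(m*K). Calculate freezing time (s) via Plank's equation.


dT = -0.2 - (-33) = 32.8 K
term1 = a/(2h) = 0.145/(2*35) = 0.002071428571
term2 = a^2/(8k) = 0.145^2/(8*0.55) = 0.004778409091
t = rho*dH*1000/dT * (term1 + term2)
t = 1043*215*1000/32.8 * (0.002071428571 + 0.004778409091)
t = 46831 s

46831


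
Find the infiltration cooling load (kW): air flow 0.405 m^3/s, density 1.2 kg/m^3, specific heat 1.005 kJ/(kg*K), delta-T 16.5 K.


Q = V_dot * rho * cp * dT
Q = 0.405 * 1.2 * 1.005 * 16.5
Q = 8.059 kW

8.059


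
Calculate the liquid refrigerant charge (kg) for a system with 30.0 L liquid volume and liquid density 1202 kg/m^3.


Charge = V * rho / 1000
Charge = 30.0 * 1202 / 1000
Charge = 36.06 kg

36.06


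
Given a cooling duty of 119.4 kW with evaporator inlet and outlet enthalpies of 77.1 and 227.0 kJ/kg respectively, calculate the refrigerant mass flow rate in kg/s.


dh = 227.0 - 77.1 = 149.9 kJ/kg
m_dot = Q / dh = 119.4 / 149.9 = 0.7965 kg/s

0.7965


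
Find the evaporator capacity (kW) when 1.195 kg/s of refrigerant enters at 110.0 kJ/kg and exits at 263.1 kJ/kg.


dh = 263.1 - 110.0 = 153.1 kJ/kg
Q_evap = m_dot * dh = 1.195 * 153.1
Q_evap = 182.95 kW

182.95


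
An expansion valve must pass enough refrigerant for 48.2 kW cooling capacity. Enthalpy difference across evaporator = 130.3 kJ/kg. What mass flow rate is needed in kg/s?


m_dot = Q / dh
m_dot = 48.2 / 130.3
m_dot = 0.3699 kg/s

0.3699


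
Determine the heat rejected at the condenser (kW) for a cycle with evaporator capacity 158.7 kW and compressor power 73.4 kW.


Q_cond = Q_evap + W
Q_cond = 158.7 + 73.4
Q_cond = 232.1 kW

232.1


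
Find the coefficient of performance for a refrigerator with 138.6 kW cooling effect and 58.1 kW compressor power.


COP = Q_evap / W
COP = 138.6 / 58.1
COP = 2.386

2.386


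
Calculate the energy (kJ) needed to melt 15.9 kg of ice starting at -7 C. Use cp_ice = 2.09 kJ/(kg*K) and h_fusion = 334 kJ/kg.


Sensible heat = cp * dT = 2.09 * 7 = 14.63 kJ/kg
Total per kg = 14.63 + 334 = 348.63 kJ/kg
Q = m * total = 15.9 * 348.63
Q = 5543.2 kJ

5543.2


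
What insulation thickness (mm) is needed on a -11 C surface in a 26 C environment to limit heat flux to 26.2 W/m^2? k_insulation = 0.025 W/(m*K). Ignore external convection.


dT = 26 - (-11) = 37 K
thickness = k * dT / q_max * 1000
thickness = 0.025 * 37 / 26.2 * 1000
thickness = 35.3 mm

35.3


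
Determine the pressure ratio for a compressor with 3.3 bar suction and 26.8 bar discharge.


PR = P_high / P_low
PR = 26.8 / 3.3
PR = 8.121

8.121


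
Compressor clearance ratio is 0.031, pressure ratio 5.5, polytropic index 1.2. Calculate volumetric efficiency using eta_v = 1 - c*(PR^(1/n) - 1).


PR^(1/n) = 5.5^(1/1.2) = 4.13970037
eta_v = 1 - 0.031 * (4.13970037 - 1)
eta_v = 0.9027

0.9027


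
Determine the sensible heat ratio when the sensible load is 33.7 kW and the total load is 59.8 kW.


SHR = Q_sensible / Q_total
SHR = 33.7 / 59.8
SHR = 0.564

0.564


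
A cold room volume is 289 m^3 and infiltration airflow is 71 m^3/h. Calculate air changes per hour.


ACH = flow / volume
ACH = 71 / 289
ACH = 0.246

0.246


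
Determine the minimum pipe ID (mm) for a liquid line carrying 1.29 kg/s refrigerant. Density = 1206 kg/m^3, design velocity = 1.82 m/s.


A = m_dot / (rho * v) = 1.29 / (1206 * 1.82) = 0.000587720737 m^2
d = sqrt(4*A/pi) * 1000
d = 27.4 mm

27.4


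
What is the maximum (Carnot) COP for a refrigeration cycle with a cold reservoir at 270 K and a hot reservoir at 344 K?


dT = 344 - 270 = 74 K
COP_carnot = T_cold / dT = 270 / 74
COP_carnot = 3.649

3.649


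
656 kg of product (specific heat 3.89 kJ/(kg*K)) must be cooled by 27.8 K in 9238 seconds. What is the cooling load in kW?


Q = m * cp * dT / t
Q = 656 * 3.89 * 27.8 / 9238
Q = 7.679 kW

7.679


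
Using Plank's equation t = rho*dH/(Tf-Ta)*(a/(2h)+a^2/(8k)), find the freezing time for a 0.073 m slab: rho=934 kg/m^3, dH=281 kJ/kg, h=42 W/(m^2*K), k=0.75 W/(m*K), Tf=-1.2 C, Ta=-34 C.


dT = -1.2 - (-34) = 32.8 K
term1 = a/(2h) = 0.073/(2*42) = 0.000869047619
term2 = a^2/(8k) = 0.073^2/(8*0.75) = 0.0008881666667
t = rho*dH*1000/dT * (term1 + term2)
t = 934*281*1000/32.8 * (0.000869047619 + 0.0008881666667)
t = 14061 s

14061


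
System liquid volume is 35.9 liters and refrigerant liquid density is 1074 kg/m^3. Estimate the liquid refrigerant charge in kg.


Charge = V * rho / 1000
Charge = 35.9 * 1074 / 1000
Charge = 38.56 kg

38.56


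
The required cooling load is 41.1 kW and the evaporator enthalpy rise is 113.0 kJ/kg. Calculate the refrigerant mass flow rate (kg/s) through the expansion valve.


m_dot = Q / dh
m_dot = 41.1 / 113.0
m_dot = 0.3637 kg/s

0.3637


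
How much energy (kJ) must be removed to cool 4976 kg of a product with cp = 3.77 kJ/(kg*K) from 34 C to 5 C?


dT = 34 - (5) = 29 K
Q = m * cp * dT = 4976 * 3.77 * 29
Q = 544026 kJ

544026


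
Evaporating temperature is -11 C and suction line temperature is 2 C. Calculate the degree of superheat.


Superheat = T_suction - T_evap
Superheat = 2 - (-11)
Superheat = 13 K

13


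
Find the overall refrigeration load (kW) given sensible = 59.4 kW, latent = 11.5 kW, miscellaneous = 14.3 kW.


Q_total = Q_s + Q_l + Q_misc
Q_total = 59.4 + 11.5 + 14.3
Q_total = 85.2 kW

85.2


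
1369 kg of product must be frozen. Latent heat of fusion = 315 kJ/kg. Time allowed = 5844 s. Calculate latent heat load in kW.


Q_lat = m * h_fg / t
Q_lat = 1369 * 315 / 5844
Q_lat = 73.79 kW

73.79


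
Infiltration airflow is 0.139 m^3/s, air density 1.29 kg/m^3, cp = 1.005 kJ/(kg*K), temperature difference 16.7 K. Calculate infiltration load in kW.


Q = V_dot * rho * cp * dT
Q = 0.139 * 1.29 * 1.005 * 16.7
Q = 3.009 kW

3.009


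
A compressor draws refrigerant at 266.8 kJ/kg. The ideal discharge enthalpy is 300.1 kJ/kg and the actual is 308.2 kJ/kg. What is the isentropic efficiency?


dh_ideal = 300.1 - 266.8 = 33.3 kJ/kg
dh_actual = 308.2 - 266.8 = 41.4 kJ/kg
eta_s = dh_ideal / dh_actual = 33.3 / 41.4
eta_s = 0.8043

0.8043


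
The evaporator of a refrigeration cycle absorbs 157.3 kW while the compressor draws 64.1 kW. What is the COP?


COP = Q_evap / W
COP = 157.3 / 64.1
COP = 2.454

2.454


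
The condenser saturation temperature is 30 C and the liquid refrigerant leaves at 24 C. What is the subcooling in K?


Subcooling = T_cond - T_liquid
Subcooling = 30 - 24
Subcooling = 6 K

6


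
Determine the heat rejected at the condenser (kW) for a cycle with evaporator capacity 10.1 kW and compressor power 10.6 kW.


Q_cond = Q_evap + W
Q_cond = 10.1 + 10.6
Q_cond = 20.7 kW

20.7


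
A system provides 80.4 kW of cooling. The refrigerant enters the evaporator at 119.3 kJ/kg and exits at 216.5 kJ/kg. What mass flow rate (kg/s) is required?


dh = 216.5 - 119.3 = 97.2 kJ/kg
m_dot = Q / dh = 80.4 / 97.2 = 0.8272 kg/s

0.8272


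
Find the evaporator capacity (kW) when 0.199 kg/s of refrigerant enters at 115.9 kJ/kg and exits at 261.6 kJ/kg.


dh = 261.6 - 115.9 = 145.7 kJ/kg
Q_evap = m_dot * dh = 0.199 * 145.7
Q_evap = 28.99 kW

28.99


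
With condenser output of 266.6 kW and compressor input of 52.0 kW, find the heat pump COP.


COP_hp = Q_cond / W
COP_hp = 266.6 / 52.0
COP_hp = 5.127

5.127


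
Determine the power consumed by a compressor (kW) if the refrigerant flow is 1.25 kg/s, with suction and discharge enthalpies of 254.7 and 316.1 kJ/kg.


dh = 316.1 - 254.7 = 61.4 kJ/kg
W = m_dot * dh = 1.25 * 61.4 = 76.75 kW

76.75


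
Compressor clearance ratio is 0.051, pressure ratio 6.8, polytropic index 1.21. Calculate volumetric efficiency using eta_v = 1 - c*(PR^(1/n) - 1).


PR^(1/n) = 6.8^(1/1.21) = 4.87555315
eta_v = 1 - 0.051 * (4.87555315 - 1)
eta_v = 0.8023

0.8023


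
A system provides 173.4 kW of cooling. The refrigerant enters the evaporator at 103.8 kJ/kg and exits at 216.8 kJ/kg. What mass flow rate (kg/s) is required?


dh = 216.8 - 103.8 = 113.0 kJ/kg
m_dot = Q / dh = 173.4 / 113.0 = 1.5345 kg/s

1.5345


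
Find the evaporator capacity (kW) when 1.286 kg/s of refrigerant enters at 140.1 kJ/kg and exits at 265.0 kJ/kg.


dh = 265.0 - 140.1 = 124.9 kJ/kg
Q_evap = m_dot * dh = 1.286 * 124.9
Q_evap = 160.62 kW

160.62


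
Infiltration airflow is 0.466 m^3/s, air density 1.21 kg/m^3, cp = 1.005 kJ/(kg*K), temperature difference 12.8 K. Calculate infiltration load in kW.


Q = V_dot * rho * cp * dT
Q = 0.466 * 1.21 * 1.005 * 12.8
Q = 7.253 kW

7.253


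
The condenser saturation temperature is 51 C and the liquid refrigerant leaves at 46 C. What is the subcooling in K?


Subcooling = T_cond - T_liquid
Subcooling = 51 - 46
Subcooling = 5 K

5


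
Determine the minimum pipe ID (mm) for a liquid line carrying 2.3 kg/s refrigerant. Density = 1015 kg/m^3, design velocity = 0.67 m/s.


A = m_dot / (rho * v) = 2.3 / (1015 * 0.67) = 0.003382104257 m^2
d = sqrt(4*A/pi) * 1000
d = 65.6 mm

65.6


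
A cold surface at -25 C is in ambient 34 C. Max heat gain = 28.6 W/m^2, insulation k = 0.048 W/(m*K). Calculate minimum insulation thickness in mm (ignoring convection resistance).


dT = 34 - (-25) = 59 K
thickness = k * dT / q_max * 1000
thickness = 0.048 * 59 / 28.6 * 1000
thickness = 99.0 mm

99.0


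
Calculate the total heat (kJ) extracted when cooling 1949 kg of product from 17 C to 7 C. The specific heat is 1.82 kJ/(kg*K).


dT = 17 - (7) = 10 K
Q = m * cp * dT = 1949 * 1.82 * 10
Q = 35472 kJ

35472


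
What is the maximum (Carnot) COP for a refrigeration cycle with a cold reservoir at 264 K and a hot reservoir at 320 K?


dT = 320 - 264 = 56 K
COP_carnot = T_cold / dT = 264 / 56
COP_carnot = 4.714

4.714


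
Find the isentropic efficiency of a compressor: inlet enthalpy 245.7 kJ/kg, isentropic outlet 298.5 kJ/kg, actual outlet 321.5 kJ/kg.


dh_ideal = 298.5 - 245.7 = 52.8 kJ/kg
dh_actual = 321.5 - 245.7 = 75.8 kJ/kg
eta_s = dh_ideal / dh_actual = 52.8 / 75.8
eta_s = 0.6966

0.6966


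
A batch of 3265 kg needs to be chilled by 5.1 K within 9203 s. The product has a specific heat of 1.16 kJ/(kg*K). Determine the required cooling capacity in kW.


Q = m * cp * dT / t
Q = 3265 * 1.16 * 5.1 / 9203
Q = 2.099 kW

2.099


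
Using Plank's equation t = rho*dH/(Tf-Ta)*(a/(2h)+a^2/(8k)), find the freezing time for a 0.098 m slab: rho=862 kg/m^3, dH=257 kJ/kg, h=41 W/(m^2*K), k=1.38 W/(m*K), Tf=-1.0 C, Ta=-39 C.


dT = -1.0 - (-39) = 38.0 K
term1 = a/(2h) = 0.098/(2*41) = 0.001195121951
term2 = a^2/(8k) = 0.098^2/(8*1.38) = 0.0008699275362
t = rho*dH*1000/dT * (term1 + term2)
t = 862*257*1000/38.0 * (0.001195121951 + 0.0008699275362)
t = 12039 s

12039


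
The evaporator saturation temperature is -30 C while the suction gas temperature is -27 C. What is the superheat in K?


Superheat = T_suction - T_evap
Superheat = -27 - (-30)
Superheat = 3 K

3


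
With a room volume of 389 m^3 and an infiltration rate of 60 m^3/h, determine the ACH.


ACH = flow / volume
ACH = 60 / 389
ACH = 0.154

0.154


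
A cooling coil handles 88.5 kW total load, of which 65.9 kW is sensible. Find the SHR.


SHR = Q_sensible / Q_total
SHR = 65.9 / 88.5
SHR = 0.745

0.745


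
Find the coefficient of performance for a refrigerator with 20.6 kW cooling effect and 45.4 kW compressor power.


COP = Q_evap / W
COP = 20.6 / 45.4
COP = 0.454

0.454


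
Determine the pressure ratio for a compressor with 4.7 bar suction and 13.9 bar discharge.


PR = P_high / P_low
PR = 13.9 / 4.7
PR = 2.957

2.957


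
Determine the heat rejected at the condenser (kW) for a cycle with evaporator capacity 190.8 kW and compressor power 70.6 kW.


Q_cond = Q_evap + W
Q_cond = 190.8 + 70.6
Q_cond = 261.4 kW

261.4


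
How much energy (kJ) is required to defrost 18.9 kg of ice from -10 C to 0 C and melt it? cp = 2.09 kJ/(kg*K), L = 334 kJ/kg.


Sensible heat = cp * dT = 2.09 * 10 = 20.9 kJ/kg
Total per kg = 20.9 + 334 = 354.9 kJ/kg
Q = m * total = 18.9 * 354.9
Q = 6707.6 kJ

6707.6


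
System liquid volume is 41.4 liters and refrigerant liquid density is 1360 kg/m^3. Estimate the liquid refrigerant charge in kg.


Charge = V * rho / 1000
Charge = 41.4 * 1360 / 1000
Charge = 56.3 kg

56.3


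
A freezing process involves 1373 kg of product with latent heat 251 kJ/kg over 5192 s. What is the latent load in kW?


Q_lat = m * h_fg / t
Q_lat = 1373 * 251 / 5192
Q_lat = 66.38 kW

66.38


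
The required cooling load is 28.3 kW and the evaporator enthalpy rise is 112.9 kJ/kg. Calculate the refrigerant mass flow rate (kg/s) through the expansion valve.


m_dot = Q / dh
m_dot = 28.3 / 112.9
m_dot = 0.2507 kg/s

0.2507


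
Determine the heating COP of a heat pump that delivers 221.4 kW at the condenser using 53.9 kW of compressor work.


COP_hp = Q_cond / W
COP_hp = 221.4 / 53.9
COP_hp = 4.108

4.108


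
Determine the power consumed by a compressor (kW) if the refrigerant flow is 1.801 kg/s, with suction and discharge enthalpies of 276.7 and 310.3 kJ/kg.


dh = 310.3 - 276.7 = 33.6 kJ/kg
W = m_dot * dh = 1.801 * 33.6 = 60.51 kW

60.51


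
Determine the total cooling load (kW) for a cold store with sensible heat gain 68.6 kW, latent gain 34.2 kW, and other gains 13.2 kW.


Q_total = Q_s + Q_l + Q_misc
Q_total = 68.6 + 34.2 + 13.2
Q_total = 116.0 kW

116.0


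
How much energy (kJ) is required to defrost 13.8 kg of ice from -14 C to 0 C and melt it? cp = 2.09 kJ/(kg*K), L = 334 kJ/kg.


Sensible heat = cp * dT = 2.09 * 14 = 29.26 kJ/kg
Total per kg = 29.26 + 334 = 363.26 kJ/kg
Q = m * total = 13.8 * 363.26
Q = 5013.0 kJ

5013.0


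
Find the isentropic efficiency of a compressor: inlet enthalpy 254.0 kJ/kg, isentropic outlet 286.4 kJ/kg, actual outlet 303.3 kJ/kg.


dh_ideal = 286.4 - 254.0 = 32.4 kJ/kg
dh_actual = 303.3 - 254.0 = 49.3 kJ/kg
eta_s = dh_ideal / dh_actual = 32.4 / 49.3
eta_s = 0.6572

0.6572


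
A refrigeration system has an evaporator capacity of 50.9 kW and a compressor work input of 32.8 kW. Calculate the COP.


COP = Q_evap / W
COP = 50.9 / 32.8
COP = 1.552

1.552


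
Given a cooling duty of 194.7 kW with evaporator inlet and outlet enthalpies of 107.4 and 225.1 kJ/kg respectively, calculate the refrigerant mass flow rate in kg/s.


dh = 225.1 - 107.4 = 117.7 kJ/kg
m_dot = Q / dh = 194.7 / 117.7 = 1.6542 kg/s

1.6542


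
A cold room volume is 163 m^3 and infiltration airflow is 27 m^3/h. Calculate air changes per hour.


ACH = flow / volume
ACH = 27 / 163
ACH = 0.166

0.166


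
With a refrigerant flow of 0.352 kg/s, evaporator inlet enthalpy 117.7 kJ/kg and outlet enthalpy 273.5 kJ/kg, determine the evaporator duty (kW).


dh = 273.5 - 117.7 = 155.8 kJ/kg
Q_evap = m_dot * dh = 0.352 * 155.8
Q_evap = 54.84 kW

54.84


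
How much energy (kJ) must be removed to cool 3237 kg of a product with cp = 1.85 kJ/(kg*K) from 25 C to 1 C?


dT = 25 - (1) = 24 K
Q = m * cp * dT = 3237 * 1.85 * 24
Q = 143723 kJ

143723


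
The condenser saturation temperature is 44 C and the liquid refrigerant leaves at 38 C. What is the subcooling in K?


Subcooling = T_cond - T_liquid
Subcooling = 44 - 38
Subcooling = 6 K

6


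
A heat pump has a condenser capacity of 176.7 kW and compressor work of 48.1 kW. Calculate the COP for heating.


COP_hp = Q_cond / W
COP_hp = 176.7 / 48.1
COP_hp = 3.674

3.674


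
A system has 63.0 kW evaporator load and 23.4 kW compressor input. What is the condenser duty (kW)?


Q_cond = Q_evap + W
Q_cond = 63.0 + 23.4
Q_cond = 86.4 kW

86.4


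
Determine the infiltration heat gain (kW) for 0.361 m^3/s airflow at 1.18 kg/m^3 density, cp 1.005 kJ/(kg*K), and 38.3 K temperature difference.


Q = V_dot * rho * cp * dT
Q = 0.361 * 1.18 * 1.005 * 38.3
Q = 16.397 kW

16.397


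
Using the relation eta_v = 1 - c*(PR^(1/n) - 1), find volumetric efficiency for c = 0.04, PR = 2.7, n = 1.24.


PR^(1/n) = 2.7^(1/1.24) = 2.22778873
eta_v = 1 - 0.04 * (2.22778873 - 1)
eta_v = 0.9509

0.9509


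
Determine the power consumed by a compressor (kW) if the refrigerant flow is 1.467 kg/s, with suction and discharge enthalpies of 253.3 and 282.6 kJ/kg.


dh = 282.6 - 253.3 = 29.3 kJ/kg
W = m_dot * dh = 1.467 * 29.3 = 42.98 kW

42.98


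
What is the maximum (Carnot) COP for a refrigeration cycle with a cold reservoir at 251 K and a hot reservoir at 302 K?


dT = 302 - 251 = 51 K
COP_carnot = T_cold / dT = 251 / 51
COP_carnot = 4.922

4.922


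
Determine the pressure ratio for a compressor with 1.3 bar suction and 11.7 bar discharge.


PR = P_high / P_low
PR = 11.7 / 1.3
PR = 9.0

9.0


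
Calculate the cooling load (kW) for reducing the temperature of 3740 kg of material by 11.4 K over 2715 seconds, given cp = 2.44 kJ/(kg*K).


Q = m * cp * dT / t
Q = 3740 * 2.44 * 11.4 / 2715
Q = 38.317 kW

38.317


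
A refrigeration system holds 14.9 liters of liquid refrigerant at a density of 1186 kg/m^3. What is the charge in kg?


Charge = V * rho / 1000
Charge = 14.9 * 1186 / 1000
Charge = 17.67 kg

17.67


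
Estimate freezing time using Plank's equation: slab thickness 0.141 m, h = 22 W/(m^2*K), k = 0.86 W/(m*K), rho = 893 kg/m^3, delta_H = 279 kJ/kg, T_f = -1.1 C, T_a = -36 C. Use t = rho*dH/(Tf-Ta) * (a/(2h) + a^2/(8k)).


dT = -1.1 - (-36) = 34.9 K
term1 = a/(2h) = 0.141/(2*22) = 0.003204545455
term2 = a^2/(8k) = 0.141^2/(8*0.86) = 0.002889680233
t = rho*dH*1000/dT * (term1 + term2)
t = 893*279*1000/34.9 * (0.003204545455 + 0.002889680233)
t = 43506 s

43506


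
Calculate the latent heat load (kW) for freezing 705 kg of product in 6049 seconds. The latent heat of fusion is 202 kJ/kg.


Q_lat = m * h_fg / t
Q_lat = 705 * 202 / 6049
Q_lat = 23.54 kW

23.54


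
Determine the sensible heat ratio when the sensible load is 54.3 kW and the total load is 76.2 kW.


SHR = Q_sensible / Q_total
SHR = 54.3 / 76.2
SHR = 0.713

0.713


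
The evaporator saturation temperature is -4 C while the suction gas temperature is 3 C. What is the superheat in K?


Superheat = T_suction - T_evap
Superheat = 3 - (-4)
Superheat = 7 K

7


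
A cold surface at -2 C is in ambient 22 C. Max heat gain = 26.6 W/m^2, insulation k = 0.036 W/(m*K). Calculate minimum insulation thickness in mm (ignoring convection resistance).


dT = 22 - (-2) = 24 K
thickness = k * dT / q_max * 1000
thickness = 0.036 * 24 / 26.6 * 1000
thickness = 32.5 mm

32.5


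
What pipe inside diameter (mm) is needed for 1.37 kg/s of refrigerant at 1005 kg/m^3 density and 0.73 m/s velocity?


A = m_dot / (rho * v) = 1.37 / (1005 * 0.73) = 0.001867375452 m^2
d = sqrt(4*A/pi) * 1000
d = 48.8 mm

48.8


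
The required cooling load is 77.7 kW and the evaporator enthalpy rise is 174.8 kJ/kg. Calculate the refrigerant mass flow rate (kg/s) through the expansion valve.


m_dot = Q / dh
m_dot = 77.7 / 174.8
m_dot = 0.4445 kg/s

0.4445


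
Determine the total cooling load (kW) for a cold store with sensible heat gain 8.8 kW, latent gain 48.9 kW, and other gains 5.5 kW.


Q_total = Q_s + Q_l + Q_misc
Q_total = 8.8 + 48.9 + 5.5
Q_total = 63.2 kW

63.2


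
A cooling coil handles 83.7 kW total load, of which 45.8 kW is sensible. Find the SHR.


SHR = Q_sensible / Q_total
SHR = 45.8 / 83.7
SHR = 0.547

0.547


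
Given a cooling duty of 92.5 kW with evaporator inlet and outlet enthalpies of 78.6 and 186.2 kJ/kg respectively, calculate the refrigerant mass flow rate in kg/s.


dh = 186.2 - 78.6 = 107.6 kJ/kg
m_dot = Q / dh = 92.5 / 107.6 = 0.8597 kg/s

0.8597


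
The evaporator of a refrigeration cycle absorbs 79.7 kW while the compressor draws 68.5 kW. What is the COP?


COP = Q_evap / W
COP = 79.7 / 68.5
COP = 1.164

1.164


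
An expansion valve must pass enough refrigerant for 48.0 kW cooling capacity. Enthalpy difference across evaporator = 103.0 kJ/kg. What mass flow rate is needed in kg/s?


m_dot = Q / dh
m_dot = 48.0 / 103.0
m_dot = 0.466 kg/s

0.466


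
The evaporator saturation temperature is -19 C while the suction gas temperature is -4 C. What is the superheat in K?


Superheat = T_suction - T_evap
Superheat = -4 - (-19)
Superheat = 15 K

15


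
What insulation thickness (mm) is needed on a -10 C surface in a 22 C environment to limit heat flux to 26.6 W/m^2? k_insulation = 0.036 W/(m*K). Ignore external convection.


dT = 22 - (-10) = 32 K
thickness = k * dT / q_max * 1000
thickness = 0.036 * 32 / 26.6 * 1000
thickness = 43.3 mm

43.3


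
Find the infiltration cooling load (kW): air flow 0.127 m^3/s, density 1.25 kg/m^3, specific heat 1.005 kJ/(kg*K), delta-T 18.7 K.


Q = V_dot * rho * cp * dT
Q = 0.127 * 1.25 * 1.005 * 18.7
Q = 2.983 kW

2.983


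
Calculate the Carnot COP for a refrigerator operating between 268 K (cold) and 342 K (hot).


dT = 342 - 268 = 74 K
COP_carnot = T_cold / dT = 268 / 74
COP_carnot = 3.622

3.622


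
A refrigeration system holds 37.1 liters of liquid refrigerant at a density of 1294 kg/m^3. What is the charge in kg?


Charge = V * rho / 1000
Charge = 37.1 * 1294 / 1000
Charge = 48.01 kg

48.01


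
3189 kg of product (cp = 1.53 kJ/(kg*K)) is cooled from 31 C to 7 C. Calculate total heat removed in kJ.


dT = 31 - (7) = 24 K
Q = m * cp * dT = 3189 * 1.53 * 24
Q = 117100 kJ

117100


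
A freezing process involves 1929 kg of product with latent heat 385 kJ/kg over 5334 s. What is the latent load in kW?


Q_lat = m * h_fg / t
Q_lat = 1929 * 385 / 5334
Q_lat = 139.23 kW

139.23


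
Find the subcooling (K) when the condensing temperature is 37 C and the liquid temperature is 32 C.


Subcooling = T_cond - T_liquid
Subcooling = 37 - 32
Subcooling = 5 K

5


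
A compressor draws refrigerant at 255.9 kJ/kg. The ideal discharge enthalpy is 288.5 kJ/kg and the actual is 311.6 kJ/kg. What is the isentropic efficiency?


dh_ideal = 288.5 - 255.9 = 32.6 kJ/kg
dh_actual = 311.6 - 255.9 = 55.7 kJ/kg
eta_s = dh_ideal / dh_actual = 32.6 / 55.7
eta_s = 0.5853

0.5853


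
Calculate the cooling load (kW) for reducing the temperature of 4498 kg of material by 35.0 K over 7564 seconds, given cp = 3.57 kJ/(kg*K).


Q = m * cp * dT / t
Q = 4498 * 3.57 * 35.0 / 7564
Q = 74.303 kW

74.303


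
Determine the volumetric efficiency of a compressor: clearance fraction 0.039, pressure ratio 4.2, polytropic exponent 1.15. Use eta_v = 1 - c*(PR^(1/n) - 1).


PR^(1/n) = 4.2^(1/1.15) = 3.48301949
eta_v = 1 - 0.039 * (3.48301949 - 1)
eta_v = 0.9032

0.9032


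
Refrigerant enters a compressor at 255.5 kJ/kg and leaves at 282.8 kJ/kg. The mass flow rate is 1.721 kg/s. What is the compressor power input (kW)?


dh = 282.8 - 255.5 = 27.3 kJ/kg
W = m_dot * dh = 1.721 * 27.3 = 46.98 kW

46.98


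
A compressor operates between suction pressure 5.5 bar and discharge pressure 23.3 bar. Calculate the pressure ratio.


PR = P_high / P_low
PR = 23.3 / 5.5
PR = 4.236

4.236


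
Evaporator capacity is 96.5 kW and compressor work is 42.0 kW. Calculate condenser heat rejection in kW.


Q_cond = Q_evap + W
Q_cond = 96.5 + 42.0
Q_cond = 138.5 kW

138.5
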